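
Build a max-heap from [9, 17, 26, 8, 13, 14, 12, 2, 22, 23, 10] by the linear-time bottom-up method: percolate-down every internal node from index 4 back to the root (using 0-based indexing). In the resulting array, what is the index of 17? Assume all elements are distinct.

sift down from index 4:
  13 vs larger child 23 at index 9, swap → [9, 17, 26, 8, 23, 14, 12, 2, 22, 13, 10]
sift down from index 3:
  8 vs larger child 22 at index 8, swap → [9, 17, 26, 22, 23, 14, 12, 2, 8, 13, 10]
sift down from index 2: already satisfies heap property
sift down from index 1:
  17 vs larger child 23 at index 4, swap → [9, 23, 26, 22, 17, 14, 12, 2, 8, 13, 10]
sift down from index 0:
  9 vs larger child 26 at index 2, swap → [26, 23, 9, 22, 17, 14, 12, 2, 8, 13, 10]
  9 vs larger child 14 at index 5, swap → [26, 23, 14, 22, 17, 9, 12, 2, 8, 13, 10]
resulting array: [26, 23, 14, 22, 17, 9, 12, 2, 8, 13, 10]

4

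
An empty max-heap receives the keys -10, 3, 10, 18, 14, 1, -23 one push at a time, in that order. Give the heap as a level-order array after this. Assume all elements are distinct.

Insert -10:
  append -10 at index 0 → [-10] (no swap needed)
Insert 3:
  append 3 at index 1 → [-10, 3]
  3 > parent -10 at index 0, swap → [3, -10]
Insert 10:
  append 10 at index 2 → [3, -10, 10]
  10 > parent 3 at index 0, swap → [10, -10, 3]
Insert 18:
  append 18 at index 3 → [10, -10, 3, 18]
  18 > parent -10 at index 1, swap → [10, 18, 3, -10]
  18 > parent 10 at index 0, swap → [18, 10, 3, -10]
Insert 14:
  append 14 at index 4 → [18, 10, 3, -10, 14]
  14 > parent 10 at index 1, swap → [18, 14, 3, -10, 10]
Insert 1:
  append 1 at index 5 → [18, 14, 3, -10, 10, 1] (no swap needed)
Insert -23:
  append -23 at index 6 → [18, 14, 3, -10, 10, 1, -23] (no swap needed)

[18, 14, 3, -10, 10, 1, -23]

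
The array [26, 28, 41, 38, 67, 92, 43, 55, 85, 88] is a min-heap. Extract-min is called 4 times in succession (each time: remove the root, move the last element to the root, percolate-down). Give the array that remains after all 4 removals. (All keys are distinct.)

[43, 55, 88, 85, 67, 92]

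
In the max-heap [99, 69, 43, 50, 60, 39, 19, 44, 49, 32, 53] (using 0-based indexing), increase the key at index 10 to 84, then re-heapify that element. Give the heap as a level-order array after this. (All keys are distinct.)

set index 10 from 53 to 84 → [99, 69, 43, 50, 60, 39, 19, 44, 49, 32, 84]
84 > parent 60 at index 4, swap → [99, 69, 43, 50, 84, 39, 19, 44, 49, 32, 60]
84 > parent 69 at index 1, swap → [99, 84, 43, 50, 69, 39, 19, 44, 49, 32, 60]

[99, 84, 43, 50, 69, 39, 19, 44, 49, 32, 60]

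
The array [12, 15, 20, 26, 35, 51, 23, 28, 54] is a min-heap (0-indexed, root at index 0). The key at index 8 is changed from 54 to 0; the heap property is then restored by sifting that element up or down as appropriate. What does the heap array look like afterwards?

set index 8 from 54 to 0 → [12, 15, 20, 26, 35, 51, 23, 28, 0]
0 < parent 26 at index 3, swap → [12, 15, 20, 0, 35, 51, 23, 28, 26]
0 < parent 15 at index 1, swap → [12, 0, 20, 15, 35, 51, 23, 28, 26]
0 < parent 12 at index 0, swap → [0, 12, 20, 15, 35, 51, 23, 28, 26]

[0, 12, 20, 15, 35, 51, 23, 28, 26]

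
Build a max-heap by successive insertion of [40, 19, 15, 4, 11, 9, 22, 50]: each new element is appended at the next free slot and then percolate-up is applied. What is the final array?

[50, 40, 22, 19, 11, 9, 15, 4]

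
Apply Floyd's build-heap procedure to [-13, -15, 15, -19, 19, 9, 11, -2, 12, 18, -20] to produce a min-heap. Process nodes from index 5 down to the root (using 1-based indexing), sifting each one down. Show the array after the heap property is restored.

[-20, -19, 9, -13, -15, 15, 11, -2, 12, 18, 19]

sift down from index 5:
  19 vs smaller child -20 at index 11, swap → [-13, -15, 15, -19, -20, 9, 11, -2, 12, 18, 19]
sift down from index 4: already satisfies heap property
sift down from index 3:
  15 vs smaller child 9 at index 6, swap → [-13, -15, 9, -19, -20, 15, 11, -2, 12, 18, 19]
sift down from index 2:
  -15 vs smaller child -20 at index 5, swap → [-13, -20, 9, -19, -15, 15, 11, -2, 12, 18, 19]
sift down from index 1:
  -13 vs smaller child -20 at index 2, swap → [-20, -13, 9, -19, -15, 15, 11, -2, 12, 18, 19]
  -13 vs smaller child -19 at index 4, swap → [-20, -19, 9, -13, -15, 15, 11, -2, 12, 18, 19]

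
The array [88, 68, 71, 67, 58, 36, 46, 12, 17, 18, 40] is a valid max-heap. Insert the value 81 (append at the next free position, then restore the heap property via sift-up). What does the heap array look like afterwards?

[88, 68, 81, 67, 58, 71, 46, 12, 17, 18, 40, 36]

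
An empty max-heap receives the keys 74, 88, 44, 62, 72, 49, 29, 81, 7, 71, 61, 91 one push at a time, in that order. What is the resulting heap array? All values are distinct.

[91, 81, 88, 74, 72, 49, 29, 62, 7, 71, 61, 44]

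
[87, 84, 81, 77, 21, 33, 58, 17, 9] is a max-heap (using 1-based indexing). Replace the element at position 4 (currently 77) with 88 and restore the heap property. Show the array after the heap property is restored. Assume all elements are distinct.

[88, 87, 81, 84, 21, 33, 58, 17, 9]

set index 4 from 77 to 88 → [87, 84, 81, 88, 21, 33, 58, 17, 9]
88 > parent 84 at index 2, swap → [87, 88, 81, 84, 21, 33, 58, 17, 9]
88 > parent 87 at index 1, swap → [88, 87, 81, 84, 21, 33, 58, 17, 9]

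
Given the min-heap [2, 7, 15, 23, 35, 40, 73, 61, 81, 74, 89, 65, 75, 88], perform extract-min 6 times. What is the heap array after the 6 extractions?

[61, 74, 65, 81, 89, 75, 73, 88]

extract-min #1 returns 2:
  remove root 2; move last element 88 to root → [88, 7, 15, 23, 35, 40, 73, 61, 81, 74, 89, 65, 75]
  88 vs smaller child 7 at index 1, swap → [7, 88, 15, 23, 35, 40, 73, 61, 81, 74, 89, 65, 75]
  88 vs smaller child 23 at index 3, swap → [7, 23, 15, 88, 35, 40, 73, 61, 81, 74, 89, 65, 75]
  88 vs smaller child 61 at index 7, swap → [7, 23, 15, 61, 35, 40, 73, 88, 81, 74, 89, 65, 75]
extract-min #2 returns 7:
  remove root 7; move last element 75 to root → [75, 23, 15, 61, 35, 40, 73, 88, 81, 74, 89, 65]
  75 vs smaller child 15 at index 2, swap → [15, 23, 75, 61, 35, 40, 73, 88, 81, 74, 89, 65]
  75 vs smaller child 40 at index 5, swap → [15, 23, 40, 61, 35, 75, 73, 88, 81, 74, 89, 65]
  75 vs only child 65 at index 11, swap → [15, 23, 40, 61, 35, 65, 73, 88, 81, 74, 89, 75]
extract-min #3 returns 15:
  remove root 15; move last element 75 to root → [75, 23, 40, 61, 35, 65, 73, 88, 81, 74, 89]
  75 vs smaller child 23 at index 1, swap → [23, 75, 40, 61, 35, 65, 73, 88, 81, 74, 89]
  75 vs smaller child 35 at index 4, swap → [23, 35, 40, 61, 75, 65, 73, 88, 81, 74, 89]
  75 vs smaller child 74 at index 9, swap → [23, 35, 40, 61, 74, 65, 73, 88, 81, 75, 89]
extract-min #4 returns 23:
  remove root 23; move last element 89 to root → [89, 35, 40, 61, 74, 65, 73, 88, 81, 75]
  89 vs smaller child 35 at index 1, swap → [35, 89, 40, 61, 74, 65, 73, 88, 81, 75]
  89 vs smaller child 61 at index 3, swap → [35, 61, 40, 89, 74, 65, 73, 88, 81, 75]
  89 vs smaller child 81 at index 8, swap → [35, 61, 40, 81, 74, 65, 73, 88, 89, 75]
extract-min #5 returns 35:
  remove root 35; move last element 75 to root → [75, 61, 40, 81, 74, 65, 73, 88, 89]
  75 vs smaller child 40 at index 2, swap → [40, 61, 75, 81, 74, 65, 73, 88, 89]
  75 vs smaller child 65 at index 5, swap → [40, 61, 65, 81, 74, 75, 73, 88, 89]
extract-min #6 returns 40:
  remove root 40; move last element 89 to root → [89, 61, 65, 81, 74, 75, 73, 88]
  89 vs smaller child 61 at index 1, swap → [61, 89, 65, 81, 74, 75, 73, 88]
  89 vs smaller child 74 at index 4, swap → [61, 74, 65, 81, 89, 75, 73, 88]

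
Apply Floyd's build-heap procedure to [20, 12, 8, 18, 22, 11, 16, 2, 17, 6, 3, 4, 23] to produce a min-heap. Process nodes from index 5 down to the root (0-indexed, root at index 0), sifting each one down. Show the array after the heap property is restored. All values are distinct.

[2, 3, 4, 12, 6, 8, 16, 18, 17, 20, 22, 11, 23]

sift down from index 5:
  11 vs smaller child 4 at index 11, swap → [20, 12, 8, 18, 22, 4, 16, 2, 17, 6, 3, 11, 23]
sift down from index 4:
  22 vs smaller child 3 at index 10, swap → [20, 12, 8, 18, 3, 4, 16, 2, 17, 6, 22, 11, 23]
sift down from index 3:
  18 vs smaller child 2 at index 7, swap → [20, 12, 8, 2, 3, 4, 16, 18, 17, 6, 22, 11, 23]
sift down from index 2:
  8 vs smaller child 4 at index 5, swap → [20, 12, 4, 2, 3, 8, 16, 18, 17, 6, 22, 11, 23]
sift down from index 1:
  12 vs smaller child 2 at index 3, swap → [20, 2, 4, 12, 3, 8, 16, 18, 17, 6, 22, 11, 23]
sift down from index 0:
  20 vs smaller child 2 at index 1, swap → [2, 20, 4, 12, 3, 8, 16, 18, 17, 6, 22, 11, 23]
  20 vs smaller child 3 at index 4, swap → [2, 3, 4, 12, 20, 8, 16, 18, 17, 6, 22, 11, 23]
  20 vs smaller child 6 at index 9, swap → [2, 3, 4, 12, 6, 8, 16, 18, 17, 20, 22, 11, 23]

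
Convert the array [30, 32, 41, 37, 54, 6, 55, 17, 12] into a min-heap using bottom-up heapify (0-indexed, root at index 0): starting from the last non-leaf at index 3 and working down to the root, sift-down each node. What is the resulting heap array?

sift down from index 3:
  37 vs smaller child 12 at index 8, swap → [30, 32, 41, 12, 54, 6, 55, 17, 37]
sift down from index 2:
  41 vs smaller child 6 at index 5, swap → [30, 32, 6, 12, 54, 41, 55, 17, 37]
sift down from index 1:
  32 vs smaller child 12 at index 3, swap → [30, 12, 6, 32, 54, 41, 55, 17, 37]
  32 vs smaller child 17 at index 7, swap → [30, 12, 6, 17, 54, 41, 55, 32, 37]
sift down from index 0:
  30 vs smaller child 6 at index 2, swap → [6, 12, 30, 17, 54, 41, 55, 32, 37]

[6, 12, 30, 17, 54, 41, 55, 32, 37]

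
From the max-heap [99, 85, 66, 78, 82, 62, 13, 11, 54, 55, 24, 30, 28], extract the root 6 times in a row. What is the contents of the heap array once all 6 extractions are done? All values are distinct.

extract-max #1 returns 99:
  remove root 99; move last element 28 to root → [28, 85, 66, 78, 82, 62, 13, 11, 54, 55, 24, 30]
  28 vs larger child 85 at index 1, swap → [85, 28, 66, 78, 82, 62, 13, 11, 54, 55, 24, 30]
  28 vs larger child 82 at index 4, swap → [85, 82, 66, 78, 28, 62, 13, 11, 54, 55, 24, 30]
  28 vs larger child 55 at index 9, swap → [85, 82, 66, 78, 55, 62, 13, 11, 54, 28, 24, 30]
extract-max #2 returns 85:
  remove root 85; move last element 30 to root → [30, 82, 66, 78, 55, 62, 13, 11, 54, 28, 24]
  30 vs larger child 82 at index 1, swap → [82, 30, 66, 78, 55, 62, 13, 11, 54, 28, 24]
  30 vs larger child 78 at index 3, swap → [82, 78, 66, 30, 55, 62, 13, 11, 54, 28, 24]
  30 vs larger child 54 at index 8, swap → [82, 78, 66, 54, 55, 62, 13, 11, 30, 28, 24]
extract-max #3 returns 82:
  remove root 82; move last element 24 to root → [24, 78, 66, 54, 55, 62, 13, 11, 30, 28]
  24 vs larger child 78 at index 1, swap → [78, 24, 66, 54, 55, 62, 13, 11, 30, 28]
  24 vs larger child 55 at index 4, swap → [78, 55, 66, 54, 24, 62, 13, 11, 30, 28]
  24 vs only child 28 at index 9, swap → [78, 55, 66, 54, 28, 62, 13, 11, 30, 24]
extract-max #4 returns 78:
  remove root 78; move last element 24 to root → [24, 55, 66, 54, 28, 62, 13, 11, 30]
  24 vs larger child 66 at index 2, swap → [66, 55, 24, 54, 28, 62, 13, 11, 30]
  24 vs larger child 62 at index 5, swap → [66, 55, 62, 54, 28, 24, 13, 11, 30]
extract-max #5 returns 66:
  remove root 66; move last element 30 to root → [30, 55, 62, 54, 28, 24, 13, 11]
  30 vs larger child 62 at index 2, swap → [62, 55, 30, 54, 28, 24, 13, 11]
extract-max #6 returns 62:
  remove root 62; move last element 11 to root → [11, 55, 30, 54, 28, 24, 13]
  11 vs larger child 55 at index 1, swap → [55, 11, 30, 54, 28, 24, 13]
  11 vs larger child 54 at index 3, swap → [55, 54, 30, 11, 28, 24, 13]

[55, 54, 30, 11, 28, 24, 13]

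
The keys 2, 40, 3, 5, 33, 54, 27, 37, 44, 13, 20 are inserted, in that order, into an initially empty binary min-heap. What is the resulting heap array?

[2, 5, 3, 37, 13, 54, 27, 40, 44, 33, 20]

Insert 2:
  append 2 at index 0 → [2] (no swap needed)
Insert 40:
  append 40 at index 1 → [2, 40] (no swap needed)
Insert 3:
  append 3 at index 2 → [2, 40, 3] (no swap needed)
Insert 5:
  append 5 at index 3 → [2, 40, 3, 5]
  5 < parent 40 at index 1, swap → [2, 5, 3, 40]
Insert 33:
  append 33 at index 4 → [2, 5, 3, 40, 33] (no swap needed)
Insert 54:
  append 54 at index 5 → [2, 5, 3, 40, 33, 54] (no swap needed)
Insert 27:
  append 27 at index 6 → [2, 5, 3, 40, 33, 54, 27] (no swap needed)
Insert 37:
  append 37 at index 7 → [2, 5, 3, 40, 33, 54, 27, 37]
  37 < parent 40 at index 3, swap → [2, 5, 3, 37, 33, 54, 27, 40]
Insert 44:
  append 44 at index 8 → [2, 5, 3, 37, 33, 54, 27, 40, 44] (no swap needed)
Insert 13:
  append 13 at index 9 → [2, 5, 3, 37, 33, 54, 27, 40, 44, 13]
  13 < parent 33 at index 4, swap → [2, 5, 3, 37, 13, 54, 27, 40, 44, 33]
Insert 20:
  append 20 at index 10 → [2, 5, 3, 37, 13, 54, 27, 40, 44, 33, 20] (no swap needed)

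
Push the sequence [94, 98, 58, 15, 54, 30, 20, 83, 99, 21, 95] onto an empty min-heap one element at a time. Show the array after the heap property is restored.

[15, 21, 20, 83, 54, 94, 30, 98, 99, 58, 95]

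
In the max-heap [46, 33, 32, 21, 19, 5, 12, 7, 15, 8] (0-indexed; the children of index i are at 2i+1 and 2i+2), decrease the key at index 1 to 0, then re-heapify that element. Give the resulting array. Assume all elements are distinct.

set index 1 from 33 to 0 → [46, 0, 32, 21, 19, 5, 12, 7, 15, 8]
0 vs larger child 21 at index 3, swap → [46, 21, 32, 0, 19, 5, 12, 7, 15, 8]
0 vs larger child 15 at index 8, swap → [46, 21, 32, 15, 19, 5, 12, 7, 0, 8]

[46, 21, 32, 15, 19, 5, 12, 7, 0, 8]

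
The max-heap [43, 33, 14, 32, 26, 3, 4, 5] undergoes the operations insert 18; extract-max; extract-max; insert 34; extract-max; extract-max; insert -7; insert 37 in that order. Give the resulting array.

[37, 26, 14, 18, 5, 3, -7, 4]

insert 18:
  append 18 at index 8 → [43, 33, 14, 32, 26, 3, 4, 5, 18] (no swap needed)
extract-max → returns 43:
  remove root 43; move last element 18 to root → [18, 33, 14, 32, 26, 3, 4, 5]
  18 vs larger child 33 at index 1, swap → [33, 18, 14, 32, 26, 3, 4, 5]
  18 vs larger child 32 at index 3, swap → [33, 32, 14, 18, 26, 3, 4, 5]
extract-max → returns 33:
  remove root 33; move last element 5 to root → [5, 32, 14, 18, 26, 3, 4]
  5 vs larger child 32 at index 1, swap → [32, 5, 14, 18, 26, 3, 4]
  5 vs larger child 26 at index 4, swap → [32, 26, 14, 18, 5, 3, 4]
insert 34:
  append 34 at index 7 → [32, 26, 14, 18, 5, 3, 4, 34]
  34 > parent 18 at index 3, swap → [32, 26, 14, 34, 5, 3, 4, 18]
  34 > parent 26 at index 1, swap → [32, 34, 14, 26, 5, 3, 4, 18]
  34 > parent 32 at index 0, swap → [34, 32, 14, 26, 5, 3, 4, 18]
extract-max → returns 34:
  remove root 34; move last element 18 to root → [18, 32, 14, 26, 5, 3, 4]
  18 vs larger child 32 at index 1, swap → [32, 18, 14, 26, 5, 3, 4]
  18 vs larger child 26 at index 3, swap → [32, 26, 14, 18, 5, 3, 4]
extract-max → returns 32:
  remove root 32; move last element 4 to root → [4, 26, 14, 18, 5, 3]
  4 vs larger child 26 at index 1, swap → [26, 4, 14, 18, 5, 3]
  4 vs larger child 18 at index 3, swap → [26, 18, 14, 4, 5, 3]
insert -7:
  append -7 at index 6 → [26, 18, 14, 4, 5, 3, -7] (no swap needed)
insert 37:
  append 37 at index 7 → [26, 18, 14, 4, 5, 3, -7, 37]
  37 > parent 4 at index 3, swap → [26, 18, 14, 37, 5, 3, -7, 4]
  37 > parent 18 at index 1, swap → [26, 37, 14, 18, 5, 3, -7, 4]
  37 > parent 26 at index 0, swap → [37, 26, 14, 18, 5, 3, -7, 4]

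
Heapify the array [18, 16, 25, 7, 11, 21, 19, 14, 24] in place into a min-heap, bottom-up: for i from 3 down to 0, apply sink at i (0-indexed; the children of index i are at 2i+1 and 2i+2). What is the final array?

sift down from index 3: already satisfies heap property
sift down from index 2:
  25 vs smaller child 19 at index 6, swap → [18, 16, 19, 7, 11, 21, 25, 14, 24]
sift down from index 1:
  16 vs smaller child 7 at index 3, swap → [18, 7, 19, 16, 11, 21, 25, 14, 24]
  16 vs smaller child 14 at index 7, swap → [18, 7, 19, 14, 11, 21, 25, 16, 24]
sift down from index 0:
  18 vs smaller child 7 at index 1, swap → [7, 18, 19, 14, 11, 21, 25, 16, 24]
  18 vs smaller child 11 at index 4, swap → [7, 11, 19, 14, 18, 21, 25, 16, 24]

[7, 11, 19, 14, 18, 21, 25, 16, 24]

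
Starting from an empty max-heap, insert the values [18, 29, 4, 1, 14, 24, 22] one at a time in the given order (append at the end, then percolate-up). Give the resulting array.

Insert 18:
  append 18 at index 0 → [18] (no swap needed)
Insert 29:
  append 29 at index 1 → [18, 29]
  29 > parent 18 at index 0, swap → [29, 18]
Insert 4:
  append 4 at index 2 → [29, 18, 4] (no swap needed)
Insert 1:
  append 1 at index 3 → [29, 18, 4, 1] (no swap needed)
Insert 14:
  append 14 at index 4 → [29, 18, 4, 1, 14] (no swap needed)
Insert 24:
  append 24 at index 5 → [29, 18, 4, 1, 14, 24]
  24 > parent 4 at index 2, swap → [29, 18, 24, 1, 14, 4]
Insert 22:
  append 22 at index 6 → [29, 18, 24, 1, 14, 4, 22] (no swap needed)

[29, 18, 24, 1, 14, 4, 22]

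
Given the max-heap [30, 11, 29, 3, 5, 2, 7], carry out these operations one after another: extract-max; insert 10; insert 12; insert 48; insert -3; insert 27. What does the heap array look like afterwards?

[48, 29, 10, 12, 27, 2, 7, 3, 11, -3, 5]

extract-max → returns 30:
  remove root 30; move last element 7 to root → [7, 11, 29, 3, 5, 2]
  7 vs larger child 29 at index 2, swap → [29, 11, 7, 3, 5, 2]
insert 10:
  append 10 at index 6 → [29, 11, 7, 3, 5, 2, 10]
  10 > parent 7 at index 2, swap → [29, 11, 10, 3, 5, 2, 7]
insert 12:
  append 12 at index 7 → [29, 11, 10, 3, 5, 2, 7, 12]
  12 > parent 3 at index 3, swap → [29, 11, 10, 12, 5, 2, 7, 3]
  12 > parent 11 at index 1, swap → [29, 12, 10, 11, 5, 2, 7, 3]
insert 48:
  append 48 at index 8 → [29, 12, 10, 11, 5, 2, 7, 3, 48]
  48 > parent 11 at index 3, swap → [29, 12, 10, 48, 5, 2, 7, 3, 11]
  48 > parent 12 at index 1, swap → [29, 48, 10, 12, 5, 2, 7, 3, 11]
  48 > parent 29 at index 0, swap → [48, 29, 10, 12, 5, 2, 7, 3, 11]
insert -3:
  append -3 at index 9 → [48, 29, 10, 12, 5, 2, 7, 3, 11, -3] (no swap needed)
insert 27:
  append 27 at index 10 → [48, 29, 10, 12, 5, 2, 7, 3, 11, -3, 27]
  27 > parent 5 at index 4, swap → [48, 29, 10, 12, 27, 2, 7, 3, 11, -3, 5]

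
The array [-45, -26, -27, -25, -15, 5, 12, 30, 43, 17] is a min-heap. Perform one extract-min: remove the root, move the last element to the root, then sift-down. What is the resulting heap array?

[-27, -26, 5, -25, -15, 17, 12, 30, 43]

remove root -45; move last element 17 to root → [17, -26, -27, -25, -15, 5, 12, 30, 43]
17 vs smaller child -27 at index 2, swap → [-27, -26, 17, -25, -15, 5, 12, 30, 43]
17 vs smaller child 5 at index 5, swap → [-27, -26, 5, -25, -15, 17, 12, 30, 43]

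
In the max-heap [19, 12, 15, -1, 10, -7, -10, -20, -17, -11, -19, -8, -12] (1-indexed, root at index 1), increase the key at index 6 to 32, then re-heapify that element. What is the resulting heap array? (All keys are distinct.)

[32, 12, 19, -1, 10, 15, -10, -20, -17, -11, -19, -8, -12]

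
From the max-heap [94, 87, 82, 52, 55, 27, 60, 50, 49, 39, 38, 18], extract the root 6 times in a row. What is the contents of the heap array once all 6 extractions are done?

extract-max #1 returns 94:
  remove root 94; move last element 18 to root → [18, 87, 82, 52, 55, 27, 60, 50, 49, 39, 38]
  18 vs larger child 87 at index 1, swap → [87, 18, 82, 52, 55, 27, 60, 50, 49, 39, 38]
  18 vs larger child 55 at index 4, swap → [87, 55, 82, 52, 18, 27, 60, 50, 49, 39, 38]
  18 vs larger child 39 at index 9, swap → [87, 55, 82, 52, 39, 27, 60, 50, 49, 18, 38]
extract-max #2 returns 87:
  remove root 87; move last element 38 to root → [38, 55, 82, 52, 39, 27, 60, 50, 49, 18]
  38 vs larger child 82 at index 2, swap → [82, 55, 38, 52, 39, 27, 60, 50, 49, 18]
  38 vs larger child 60 at index 6, swap → [82, 55, 60, 52, 39, 27, 38, 50, 49, 18]
extract-max #3 returns 82:
  remove root 82; move last element 18 to root → [18, 55, 60, 52, 39, 27, 38, 50, 49]
  18 vs larger child 60 at index 2, swap → [60, 55, 18, 52, 39, 27, 38, 50, 49]
  18 vs larger child 38 at index 6, swap → [60, 55, 38, 52, 39, 27, 18, 50, 49]
extract-max #4 returns 60:
  remove root 60; move last element 49 to root → [49, 55, 38, 52, 39, 27, 18, 50]
  49 vs larger child 55 at index 1, swap → [55, 49, 38, 52, 39, 27, 18, 50]
  49 vs larger child 52 at index 3, swap → [55, 52, 38, 49, 39, 27, 18, 50]
  49 vs only child 50 at index 7, swap → [55, 52, 38, 50, 39, 27, 18, 49]
extract-max #5 returns 55:
  remove root 55; move last element 49 to root → [49, 52, 38, 50, 39, 27, 18]
  49 vs larger child 52 at index 1, swap → [52, 49, 38, 50, 39, 27, 18]
  49 vs larger child 50 at index 3, swap → [52, 50, 38, 49, 39, 27, 18]
extract-max #6 returns 52:
  remove root 52; move last element 18 to root → [18, 50, 38, 49, 39, 27]
  18 vs larger child 50 at index 1, swap → [50, 18, 38, 49, 39, 27]
  18 vs larger child 49 at index 3, swap → [50, 49, 38, 18, 39, 27]

[50, 49, 38, 18, 39, 27]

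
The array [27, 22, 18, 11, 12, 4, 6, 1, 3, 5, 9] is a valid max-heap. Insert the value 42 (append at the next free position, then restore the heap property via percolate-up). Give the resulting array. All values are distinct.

append 42 at index 11 → [27, 22, 18, 11, 12, 4, 6, 1, 3, 5, 9, 42]
42 > parent 4 at index 5, swap → [27, 22, 18, 11, 12, 42, 6, 1, 3, 5, 9, 4]
42 > parent 18 at index 2, swap → [27, 22, 42, 11, 12, 18, 6, 1, 3, 5, 9, 4]
42 > parent 27 at index 0, swap → [42, 22, 27, 11, 12, 18, 6, 1, 3, 5, 9, 4]

[42, 22, 27, 11, 12, 18, 6, 1, 3, 5, 9, 4]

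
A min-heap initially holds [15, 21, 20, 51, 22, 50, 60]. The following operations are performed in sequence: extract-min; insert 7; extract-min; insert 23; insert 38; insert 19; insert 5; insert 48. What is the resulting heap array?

[5, 19, 23, 21, 20, 60, 50, 51, 38, 22, 48]

extract-min → returns 15:
  remove root 15; move last element 60 to root → [60, 21, 20, 51, 22, 50]
  60 vs smaller child 20 at index 2, swap → [20, 21, 60, 51, 22, 50]
  60 vs only child 50 at index 5, swap → [20, 21, 50, 51, 22, 60]
insert 7:
  append 7 at index 6 → [20, 21, 50, 51, 22, 60, 7]
  7 < parent 50 at index 2, swap → [20, 21, 7, 51, 22, 60, 50]
  7 < parent 20 at index 0, swap → [7, 21, 20, 51, 22, 60, 50]
extract-min → returns 7:
  remove root 7; move last element 50 to root → [50, 21, 20, 51, 22, 60]
  50 vs smaller child 20 at index 2, swap → [20, 21, 50, 51, 22, 60]
insert 23:
  append 23 at index 6 → [20, 21, 50, 51, 22, 60, 23]
  23 < parent 50 at index 2, swap → [20, 21, 23, 51, 22, 60, 50]
insert 38:
  append 38 at index 7 → [20, 21, 23, 51, 22, 60, 50, 38]
  38 < parent 51 at index 3, swap → [20, 21, 23, 38, 22, 60, 50, 51]
insert 19:
  append 19 at index 8 → [20, 21, 23, 38, 22, 60, 50, 51, 19]
  19 < parent 38 at index 3, swap → [20, 21, 23, 19, 22, 60, 50, 51, 38]
  19 < parent 21 at index 1, swap → [20, 19, 23, 21, 22, 60, 50, 51, 38]
  19 < parent 20 at index 0, swap → [19, 20, 23, 21, 22, 60, 50, 51, 38]
insert 5:
  append 5 at index 9 → [19, 20, 23, 21, 22, 60, 50, 51, 38, 5]
  5 < parent 22 at index 4, swap → [19, 20, 23, 21, 5, 60, 50, 51, 38, 22]
  5 < parent 20 at index 1, swap → [19, 5, 23, 21, 20, 60, 50, 51, 38, 22]
  5 < parent 19 at index 0, swap → [5, 19, 23, 21, 20, 60, 50, 51, 38, 22]
insert 48:
  append 48 at index 10 → [5, 19, 23, 21, 20, 60, 50, 51, 38, 22, 48] (no swap needed)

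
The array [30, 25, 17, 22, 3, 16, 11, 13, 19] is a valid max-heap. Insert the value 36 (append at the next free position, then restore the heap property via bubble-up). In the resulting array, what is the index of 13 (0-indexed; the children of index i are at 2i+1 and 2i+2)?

append 36 at index 9 → [30, 25, 17, 22, 3, 16, 11, 13, 19, 36]
36 > parent 3 at index 4, swap → [30, 25, 17, 22, 36, 16, 11, 13, 19, 3]
36 > parent 25 at index 1, swap → [30, 36, 17, 22, 25, 16, 11, 13, 19, 3]
36 > parent 30 at index 0, swap → [36, 30, 17, 22, 25, 16, 11, 13, 19, 3]
resulting array: [36, 30, 17, 22, 25, 16, 11, 13, 19, 3]

7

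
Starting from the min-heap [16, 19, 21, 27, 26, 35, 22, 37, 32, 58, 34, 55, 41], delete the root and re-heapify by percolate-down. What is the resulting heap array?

remove root 16; move last element 41 to root → [41, 19, 21, 27, 26, 35, 22, 37, 32, 58, 34, 55]
41 vs smaller child 19 at index 1, swap → [19, 41, 21, 27, 26, 35, 22, 37, 32, 58, 34, 55]
41 vs smaller child 26 at index 4, swap → [19, 26, 21, 27, 41, 35, 22, 37, 32, 58, 34, 55]
41 vs smaller child 34 at index 10, swap → [19, 26, 21, 27, 34, 35, 22, 37, 32, 58, 41, 55]

[19, 26, 21, 27, 34, 35, 22, 37, 32, 58, 41, 55]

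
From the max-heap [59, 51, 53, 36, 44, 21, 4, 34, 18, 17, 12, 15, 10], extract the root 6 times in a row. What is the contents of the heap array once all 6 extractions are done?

[21, 18, 15, 12, 17, 10, 4]

extract-max #1 returns 59:
  remove root 59; move last element 10 to root → [10, 51, 53, 36, 44, 21, 4, 34, 18, 17, 12, 15]
  10 vs larger child 53 at index 2, swap → [53, 51, 10, 36, 44, 21, 4, 34, 18, 17, 12, 15]
  10 vs larger child 21 at index 5, swap → [53, 51, 21, 36, 44, 10, 4, 34, 18, 17, 12, 15]
  10 vs only child 15 at index 11, swap → [53, 51, 21, 36, 44, 15, 4, 34, 18, 17, 12, 10]
extract-max #2 returns 53:
  remove root 53; move last element 10 to root → [10, 51, 21, 36, 44, 15, 4, 34, 18, 17, 12]
  10 vs larger child 51 at index 1, swap → [51, 10, 21, 36, 44, 15, 4, 34, 18, 17, 12]
  10 vs larger child 44 at index 4, swap → [51, 44, 21, 36, 10, 15, 4, 34, 18, 17, 12]
  10 vs larger child 17 at index 9, swap → [51, 44, 21, 36, 17, 15, 4, 34, 18, 10, 12]
extract-max #3 returns 51:
  remove root 51; move last element 12 to root → [12, 44, 21, 36, 17, 15, 4, 34, 18, 10]
  12 vs larger child 44 at index 1, swap → [44, 12, 21, 36, 17, 15, 4, 34, 18, 10]
  12 vs larger child 36 at index 3, swap → [44, 36, 21, 12, 17, 15, 4, 34, 18, 10]
  12 vs larger child 34 at index 7, swap → [44, 36, 21, 34, 17, 15, 4, 12, 18, 10]
extract-max #4 returns 44:
  remove root 44; move last element 10 to root → [10, 36, 21, 34, 17, 15, 4, 12, 18]
  10 vs larger child 36 at index 1, swap → [36, 10, 21, 34, 17, 15, 4, 12, 18]
  10 vs larger child 34 at index 3, swap → [36, 34, 21, 10, 17, 15, 4, 12, 18]
  10 vs larger child 18 at index 8, swap → [36, 34, 21, 18, 17, 15, 4, 12, 10]
extract-max #5 returns 36:
  remove root 36; move last element 10 to root → [10, 34, 21, 18, 17, 15, 4, 12]
  10 vs larger child 34 at index 1, swap → [34, 10, 21, 18, 17, 15, 4, 12]
  10 vs larger child 18 at index 3, swap → [34, 18, 21, 10, 17, 15, 4, 12]
  10 vs only child 12 at index 7, swap → [34, 18, 21, 12, 17, 15, 4, 10]
extract-max #6 returns 34:
  remove root 34; move last element 10 to root → [10, 18, 21, 12, 17, 15, 4]
  10 vs larger child 21 at index 2, swap → [21, 18, 10, 12, 17, 15, 4]
  10 vs larger child 15 at index 5, swap → [21, 18, 15, 12, 17, 10, 4]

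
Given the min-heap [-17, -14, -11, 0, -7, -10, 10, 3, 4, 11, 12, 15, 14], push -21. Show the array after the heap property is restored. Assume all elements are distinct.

append -21 at index 13 → [-17, -14, -11, 0, -7, -10, 10, 3, 4, 11, 12, 15, 14, -21]
-21 < parent 10 at index 6, swap → [-17, -14, -11, 0, -7, -10, -21, 3, 4, 11, 12, 15, 14, 10]
-21 < parent -11 at index 2, swap → [-17, -14, -21, 0, -7, -10, -11, 3, 4, 11, 12, 15, 14, 10]
-21 < parent -17 at index 0, swap → [-21, -14, -17, 0, -7, -10, -11, 3, 4, 11, 12, 15, 14, 10]

[-21, -14, -17, 0, -7, -10, -11, 3, 4, 11, 12, 15, 14, 10]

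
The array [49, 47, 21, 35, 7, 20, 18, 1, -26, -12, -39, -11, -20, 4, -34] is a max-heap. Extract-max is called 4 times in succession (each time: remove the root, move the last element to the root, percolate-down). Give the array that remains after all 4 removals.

[20, 7, 18, 1, 4, -11, -20, -34, -26, -12, -39]

extract-max #1 returns 49:
  remove root 49; move last element -34 to root → [-34, 47, 21, 35, 7, 20, 18, 1, -26, -12, -39, -11, -20, 4]
  -34 vs larger child 47 at index 1, swap → [47, -34, 21, 35, 7, 20, 18, 1, -26, -12, -39, -11, -20, 4]
  -34 vs larger child 35 at index 3, swap → [47, 35, 21, -34, 7, 20, 18, 1, -26, -12, -39, -11, -20, 4]
  -34 vs larger child 1 at index 7, swap → [47, 35, 21, 1, 7, 20, 18, -34, -26, -12, -39, -11, -20, 4]
extract-max #2 returns 47:
  remove root 47; move last element 4 to root → [4, 35, 21, 1, 7, 20, 18, -34, -26, -12, -39, -11, -20]
  4 vs larger child 35 at index 1, swap → [35, 4, 21, 1, 7, 20, 18, -34, -26, -12, -39, -11, -20]
  4 vs larger child 7 at index 4, swap → [35, 7, 21, 1, 4, 20, 18, -34, -26, -12, -39, -11, -20]
extract-max #3 returns 35:
  remove root 35; move last element -20 to root → [-20, 7, 21, 1, 4, 20, 18, -34, -26, -12, -39, -11]
  -20 vs larger child 21 at index 2, swap → [21, 7, -20, 1, 4, 20, 18, -34, -26, -12, -39, -11]
  -20 vs larger child 20 at index 5, swap → [21, 7, 20, 1, 4, -20, 18, -34, -26, -12, -39, -11]
  -20 vs only child -11 at index 11, swap → [21, 7, 20, 1, 4, -11, 18, -34, -26, -12, -39, -20]
extract-max #4 returns 21:
  remove root 21; move last element -20 to root → [-20, 7, 20, 1, 4, -11, 18, -34, -26, -12, -39]
  -20 vs larger child 20 at index 2, swap → [20, 7, -20, 1, 4, -11, 18, -34, -26, -12, -39]
  -20 vs larger child 18 at index 6, swap → [20, 7, 18, 1, 4, -11, -20, -34, -26, -12, -39]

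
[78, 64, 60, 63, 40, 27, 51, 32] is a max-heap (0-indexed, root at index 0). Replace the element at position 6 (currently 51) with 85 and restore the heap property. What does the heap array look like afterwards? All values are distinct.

set index 6 from 51 to 85 → [78, 64, 60, 63, 40, 27, 85, 32]
85 > parent 60 at index 2, swap → [78, 64, 85, 63, 40, 27, 60, 32]
85 > parent 78 at index 0, swap → [85, 64, 78, 63, 40, 27, 60, 32]

[85, 64, 78, 63, 40, 27, 60, 32]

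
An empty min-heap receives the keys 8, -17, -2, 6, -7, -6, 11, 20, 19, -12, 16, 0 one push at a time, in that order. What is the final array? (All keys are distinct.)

[-17, -12, -6, 8, -7, -2, 11, 20, 19, 6, 16, 0]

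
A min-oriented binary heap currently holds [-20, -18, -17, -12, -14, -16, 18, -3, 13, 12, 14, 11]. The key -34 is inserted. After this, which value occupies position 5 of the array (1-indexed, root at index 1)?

-14

append -34 at index 13 → [-20, -18, -17, -12, -14, -16, 18, -3, 13, 12, 14, 11, -34]
-34 < parent -16 at index 6, swap → [-20, -18, -17, -12, -14, -34, 18, -3, 13, 12, 14, 11, -16]
-34 < parent -17 at index 3, swap → [-20, -18, -34, -12, -14, -17, 18, -3, 13, 12, 14, 11, -16]
-34 < parent -20 at index 1, swap → [-34, -18, -20, -12, -14, -17, 18, -3, 13, 12, 14, 11, -16]
resulting array: [-34, -18, -20, -12, -14, -17, 18, -3, 13, 12, 14, 11, -16]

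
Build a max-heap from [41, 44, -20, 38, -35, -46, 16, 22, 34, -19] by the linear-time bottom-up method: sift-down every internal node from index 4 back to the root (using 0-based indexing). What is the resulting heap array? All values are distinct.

sift down from index 4:
  -35 vs only child -19 at index 9, swap → [41, 44, -20, 38, -19, -46, 16, 22, 34, -35]
sift down from index 3: already satisfies heap property
sift down from index 2:
  -20 vs larger child 16 at index 6, swap → [41, 44, 16, 38, -19, -46, -20, 22, 34, -35]
sift down from index 1: already satisfies heap property
sift down from index 0:
  41 vs larger child 44 at index 1, swap → [44, 41, 16, 38, -19, -46, -20, 22, 34, -35]

[44, 41, 16, 38, -19, -46, -20, 22, 34, -35]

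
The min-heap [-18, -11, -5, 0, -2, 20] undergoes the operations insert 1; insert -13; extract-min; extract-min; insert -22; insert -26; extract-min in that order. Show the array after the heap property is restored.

[-22, -2, -11, 0, 1, 20, -5]

insert 1:
  append 1 at index 6 → [-18, -11, -5, 0, -2, 20, 1] (no swap needed)
insert -13:
  append -13 at index 7 → [-18, -11, -5, 0, -2, 20, 1, -13]
  -13 < parent 0 at index 3, swap → [-18, -11, -5, -13, -2, 20, 1, 0]
  -13 < parent -11 at index 1, swap → [-18, -13, -5, -11, -2, 20, 1, 0]
extract-min → returns -18:
  remove root -18; move last element 0 to root → [0, -13, -5, -11, -2, 20, 1]
  0 vs smaller child -13 at index 1, swap → [-13, 0, -5, -11, -2, 20, 1]
  0 vs smaller child -11 at index 3, swap → [-13, -11, -5, 0, -2, 20, 1]
extract-min → returns -13:
  remove root -13; move last element 1 to root → [1, -11, -5, 0, -2, 20]
  1 vs smaller child -11 at index 1, swap → [-11, 1, -5, 0, -2, 20]
  1 vs smaller child -2 at index 4, swap → [-11, -2, -5, 0, 1, 20]
insert -22:
  append -22 at index 6 → [-11, -2, -5, 0, 1, 20, -22]
  -22 < parent -5 at index 2, swap → [-11, -2, -22, 0, 1, 20, -5]
  -22 < parent -11 at index 0, swap → [-22, -2, -11, 0, 1, 20, -5]
insert -26:
  append -26 at index 7 → [-22, -2, -11, 0, 1, 20, -5, -26]
  -26 < parent 0 at index 3, swap → [-22, -2, -11, -26, 1, 20, -5, 0]
  -26 < parent -2 at index 1, swap → [-22, -26, -11, -2, 1, 20, -5, 0]
  -26 < parent -22 at index 0, swap → [-26, -22, -11, -2, 1, 20, -5, 0]
extract-min → returns -26:
  remove root -26; move last element 0 to root → [0, -22, -11, -2, 1, 20, -5]
  0 vs smaller child -22 at index 1, swap → [-22, 0, -11, -2, 1, 20, -5]
  0 vs smaller child -2 at index 3, swap → [-22, -2, -11, 0, 1, 20, -5]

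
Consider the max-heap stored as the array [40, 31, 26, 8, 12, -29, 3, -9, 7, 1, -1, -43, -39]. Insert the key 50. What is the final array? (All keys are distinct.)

append 50 at index 13 → [40, 31, 26, 8, 12, -29, 3, -9, 7, 1, -1, -43, -39, 50]
50 > parent 3 at index 6, swap → [40, 31, 26, 8, 12, -29, 50, -9, 7, 1, -1, -43, -39, 3]
50 > parent 26 at index 2, swap → [40, 31, 50, 8, 12, -29, 26, -9, 7, 1, -1, -43, -39, 3]
50 > parent 40 at index 0, swap → [50, 31, 40, 8, 12, -29, 26, -9, 7, 1, -1, -43, -39, 3]

[50, 31, 40, 8, 12, -29, 26, -9, 7, 1, -1, -43, -39, 3]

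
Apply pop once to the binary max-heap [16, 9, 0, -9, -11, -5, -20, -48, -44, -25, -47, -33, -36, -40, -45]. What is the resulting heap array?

[9, -9, 0, -44, -11, -5, -20, -48, -45, -25, -47, -33, -36, -40]

remove root 16; move last element -45 to root → [-45, 9, 0, -9, -11, -5, -20, -48, -44, -25, -47, -33, -36, -40]
-45 vs larger child 9 at index 1, swap → [9, -45, 0, -9, -11, -5, -20, -48, -44, -25, -47, -33, -36, -40]
-45 vs larger child -9 at index 3, swap → [9, -9, 0, -45, -11, -5, -20, -48, -44, -25, -47, -33, -36, -40]
-45 vs larger child -44 at index 8, swap → [9, -9, 0, -44, -11, -5, -20, -48, -45, -25, -47, -33, -36, -40]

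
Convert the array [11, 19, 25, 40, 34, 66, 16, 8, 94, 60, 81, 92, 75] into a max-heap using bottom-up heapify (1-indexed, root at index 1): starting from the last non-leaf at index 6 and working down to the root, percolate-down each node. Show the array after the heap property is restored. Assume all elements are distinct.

sift down from index 6:
  66 vs larger child 92 at index 12, swap → [11, 19, 25, 40, 34, 92, 16, 8, 94, 60, 81, 66, 75]
sift down from index 5:
  34 vs larger child 81 at index 11, swap → [11, 19, 25, 40, 81, 92, 16, 8, 94, 60, 34, 66, 75]
sift down from index 4:
  40 vs larger child 94 at index 9, swap → [11, 19, 25, 94, 81, 92, 16, 8, 40, 60, 34, 66, 75]
sift down from index 3:
  25 vs larger child 92 at index 6, swap → [11, 19, 92, 94, 81, 25, 16, 8, 40, 60, 34, 66, 75]
  25 vs larger child 75 at index 13, swap → [11, 19, 92, 94, 81, 75, 16, 8, 40, 60, 34, 66, 25]
sift down from index 2:
  19 vs larger child 94 at index 4, swap → [11, 94, 92, 19, 81, 75, 16, 8, 40, 60, 34, 66, 25]
  19 vs larger child 40 at index 9, swap → [11, 94, 92, 40, 81, 75, 16, 8, 19, 60, 34, 66, 25]
sift down from index 1:
  11 vs larger child 94 at index 2, swap → [94, 11, 92, 40, 81, 75, 16, 8, 19, 60, 34, 66, 25]
  11 vs larger child 81 at index 5, swap → [94, 81, 92, 40, 11, 75, 16, 8, 19, 60, 34, 66, 25]
  11 vs larger child 60 at index 10, swap → [94, 81, 92, 40, 60, 75, 16, 8, 19, 11, 34, 66, 25]

[94, 81, 92, 40, 60, 75, 16, 8, 19, 11, 34, 66, 25]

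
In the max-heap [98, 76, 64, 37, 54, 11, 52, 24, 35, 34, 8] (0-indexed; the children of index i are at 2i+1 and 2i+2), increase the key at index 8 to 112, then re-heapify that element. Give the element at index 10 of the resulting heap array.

set index 8 from 35 to 112 → [98, 76, 64, 37, 54, 11, 52, 24, 112, 34, 8]
112 > parent 37 at index 3, swap → [98, 76, 64, 112, 54, 11, 52, 24, 37, 34, 8]
112 > parent 76 at index 1, swap → [98, 112, 64, 76, 54, 11, 52, 24, 37, 34, 8]
112 > parent 98 at index 0, swap → [112, 98, 64, 76, 54, 11, 52, 24, 37, 34, 8]
resulting array: [112, 98, 64, 76, 54, 11, 52, 24, 37, 34, 8]

8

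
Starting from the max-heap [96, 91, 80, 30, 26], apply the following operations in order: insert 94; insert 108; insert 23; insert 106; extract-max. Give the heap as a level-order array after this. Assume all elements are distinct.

insert 94:
  append 94 at index 5 → [96, 91, 80, 30, 26, 94]
  94 > parent 80 at index 2, swap → [96, 91, 94, 30, 26, 80]
insert 108:
  append 108 at index 6 → [96, 91, 94, 30, 26, 80, 108]
  108 > parent 94 at index 2, swap → [96, 91, 108, 30, 26, 80, 94]
  108 > parent 96 at index 0, swap → [108, 91, 96, 30, 26, 80, 94]
insert 23:
  append 23 at index 7 → [108, 91, 96, 30, 26, 80, 94, 23] (no swap needed)
insert 106:
  append 106 at index 8 → [108, 91, 96, 30, 26, 80, 94, 23, 106]
  106 > parent 30 at index 3, swap → [108, 91, 96, 106, 26, 80, 94, 23, 30]
  106 > parent 91 at index 1, swap → [108, 106, 96, 91, 26, 80, 94, 23, 30]
extract-max → returns 108:
  remove root 108; move last element 30 to root → [30, 106, 96, 91, 26, 80, 94, 23]
  30 vs larger child 106 at index 1, swap → [106, 30, 96, 91, 26, 80, 94, 23]
  30 vs larger child 91 at index 3, swap → [106, 91, 96, 30, 26, 80, 94, 23]

[106, 91, 96, 30, 26, 80, 94, 23]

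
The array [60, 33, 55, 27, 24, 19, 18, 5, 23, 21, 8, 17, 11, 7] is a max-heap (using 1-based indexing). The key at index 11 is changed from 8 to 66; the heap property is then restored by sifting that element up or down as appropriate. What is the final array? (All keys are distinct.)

[66, 60, 55, 27, 33, 19, 18, 5, 23, 21, 24, 17, 11, 7]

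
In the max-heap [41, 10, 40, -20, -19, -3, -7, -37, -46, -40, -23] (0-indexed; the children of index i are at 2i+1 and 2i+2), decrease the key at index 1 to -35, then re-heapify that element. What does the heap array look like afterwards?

set index 1 from 10 to -35 → [41, -35, 40, -20, -19, -3, -7, -37, -46, -40, -23]
-35 vs larger child -19 at index 4, swap → [41, -19, 40, -20, -35, -3, -7, -37, -46, -40, -23]
-35 vs larger child -23 at index 10, swap → [41, -19, 40, -20, -23, -3, -7, -37, -46, -40, -35]

[41, -19, 40, -20, -23, -3, -7, -37, -46, -40, -35]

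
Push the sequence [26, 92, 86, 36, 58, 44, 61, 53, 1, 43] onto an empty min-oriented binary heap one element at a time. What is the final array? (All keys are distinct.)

Insert 26:
  append 26 at index 0 → [26] (no swap needed)
Insert 92:
  append 92 at index 1 → [26, 92] (no swap needed)
Insert 86:
  append 86 at index 2 → [26, 92, 86] (no swap needed)
Insert 36:
  append 36 at index 3 → [26, 92, 86, 36]
  36 < parent 92 at index 1, swap → [26, 36, 86, 92]
Insert 58:
  append 58 at index 4 → [26, 36, 86, 92, 58] (no swap needed)
Insert 44:
  append 44 at index 5 → [26, 36, 86, 92, 58, 44]
  44 < parent 86 at index 2, swap → [26, 36, 44, 92, 58, 86]
Insert 61:
  append 61 at index 6 → [26, 36, 44, 92, 58, 86, 61] (no swap needed)
Insert 53:
  append 53 at index 7 → [26, 36, 44, 92, 58, 86, 61, 53]
  53 < parent 92 at index 3, swap → [26, 36, 44, 53, 58, 86, 61, 92]
Insert 1:
  append 1 at index 8 → [26, 36, 44, 53, 58, 86, 61, 92, 1]
  1 < parent 53 at index 3, swap → [26, 36, 44, 1, 58, 86, 61, 92, 53]
  1 < parent 36 at index 1, swap → [26, 1, 44, 36, 58, 86, 61, 92, 53]
  1 < parent 26 at index 0, swap → [1, 26, 44, 36, 58, 86, 61, 92, 53]
Insert 43:
  append 43 at index 9 → [1, 26, 44, 36, 58, 86, 61, 92, 53, 43]
  43 < parent 58 at index 4, swap → [1, 26, 44, 36, 43, 86, 61, 92, 53, 58]

[1, 26, 44, 36, 43, 86, 61, 92, 53, 58]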